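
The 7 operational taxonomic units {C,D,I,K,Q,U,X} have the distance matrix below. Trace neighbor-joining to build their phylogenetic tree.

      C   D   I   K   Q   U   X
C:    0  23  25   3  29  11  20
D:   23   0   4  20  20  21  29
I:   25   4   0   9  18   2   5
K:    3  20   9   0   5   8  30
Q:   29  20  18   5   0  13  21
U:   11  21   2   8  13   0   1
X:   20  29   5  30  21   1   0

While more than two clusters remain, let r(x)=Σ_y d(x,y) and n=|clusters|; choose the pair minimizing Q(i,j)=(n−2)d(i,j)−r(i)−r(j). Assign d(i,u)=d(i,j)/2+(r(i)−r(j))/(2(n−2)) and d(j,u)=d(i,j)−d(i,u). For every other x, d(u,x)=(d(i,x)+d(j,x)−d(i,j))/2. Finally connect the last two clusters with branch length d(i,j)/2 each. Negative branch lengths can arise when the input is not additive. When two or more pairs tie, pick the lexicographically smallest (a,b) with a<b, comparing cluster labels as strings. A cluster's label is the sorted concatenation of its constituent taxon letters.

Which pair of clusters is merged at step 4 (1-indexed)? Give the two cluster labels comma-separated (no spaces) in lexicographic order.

step 1: merge (C,K) at d=3, Q=-171; branch lengths C→51/10, K→-21/10; new cluster CK
  updated: d(CK,D)=20, d(CK,I)=31/2, d(CK,Q)=31/2, d(CK,U)=8, d(CK,X)=47/2
step 2: merge (D,I) at d=4, Q=-245/2; branch lengths D→131/16, I→-67/16; new cluster DI
  updated: d(CK,DI)=63/4, d(DI,Q)=17, d(DI,U)=19/2, d(DI,X)=15
step 3: merge (U,X) at d=1, Q=-89; branch lengths U→-13/3, X→16/3; new cluster UX
  updated: d(CK,UX)=61/4, d(DI,UX)=47/4, d(Q,UX)=33/2
step 4: merge (CK,Q) at d=31/2, Q=-129/2; branch lengths CK→57/8, Q→67/8; new cluster CKQ
  updated: d(CKQ,DI)=69/8, d(CKQ,UX)=65/8
step 5: merge (CKQ,DI) at d=69/8, Q=-57/2; branch lengths CKQ→5/2, DI→49/8; new cluster CDIKQ
  updated: d(CDIKQ,UX)=45/8
step 6: merge (CDIKQ,UX) at d=45/8; branch lengths CDIKQ→45/16, UX→45/16; new cluster CDIKQUX
final tree: ((((C:51/10,K:-21/10):57/8,Q:67/8):5/2,(D:131/16,I:-67/16):49/8):45/16,(U:-13/3,X:16/3):45/16)
total length: 151/4

CK,Q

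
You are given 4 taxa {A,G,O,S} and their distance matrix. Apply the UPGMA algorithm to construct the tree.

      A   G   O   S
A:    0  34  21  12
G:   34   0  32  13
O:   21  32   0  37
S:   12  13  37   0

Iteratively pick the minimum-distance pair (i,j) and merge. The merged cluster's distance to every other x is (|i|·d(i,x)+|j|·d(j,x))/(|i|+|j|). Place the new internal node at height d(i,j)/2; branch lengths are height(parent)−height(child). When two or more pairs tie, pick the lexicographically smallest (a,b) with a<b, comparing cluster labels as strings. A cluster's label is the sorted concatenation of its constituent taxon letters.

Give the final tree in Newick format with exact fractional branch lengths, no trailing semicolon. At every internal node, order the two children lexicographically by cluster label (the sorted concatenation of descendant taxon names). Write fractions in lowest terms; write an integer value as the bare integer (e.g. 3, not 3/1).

iteration 1: select A,S (d=12); attach at lengths (6, 6); label the merged cluster AS
  updated: d(AS,G)=47/2, d(AS,O)=29
iteration 2: select AS,G (d=47/2); attach at lengths (23/4, 47/4); label the merged cluster AGS
  updated: d(AGS,O)=30
iteration 3: select AGS,O (d=30); attach at lengths (13/4, 15); label the merged cluster AGOS
final tree: (((A:6,S:6):23/4,G:47/4):13/4,O:15)
total length: 191/4

(((A:6,S:6):23/4,G:47/4):13/4,O:15)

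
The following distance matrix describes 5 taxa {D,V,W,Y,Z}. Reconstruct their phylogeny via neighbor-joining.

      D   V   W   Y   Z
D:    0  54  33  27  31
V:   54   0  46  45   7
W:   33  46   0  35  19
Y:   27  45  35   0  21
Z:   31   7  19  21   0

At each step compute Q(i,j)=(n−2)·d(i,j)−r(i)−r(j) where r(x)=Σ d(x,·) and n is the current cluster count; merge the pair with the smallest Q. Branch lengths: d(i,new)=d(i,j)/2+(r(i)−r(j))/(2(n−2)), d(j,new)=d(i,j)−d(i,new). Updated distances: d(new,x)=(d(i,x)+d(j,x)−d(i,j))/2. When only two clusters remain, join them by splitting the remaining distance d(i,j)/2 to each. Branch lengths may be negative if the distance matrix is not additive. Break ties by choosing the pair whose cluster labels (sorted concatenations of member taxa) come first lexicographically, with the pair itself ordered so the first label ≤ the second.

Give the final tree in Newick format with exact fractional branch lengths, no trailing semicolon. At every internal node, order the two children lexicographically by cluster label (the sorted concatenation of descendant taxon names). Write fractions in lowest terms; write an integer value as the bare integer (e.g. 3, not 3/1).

(((D:123/8,Y:93/8):49/8,(V:95/6,Z:-53/6):117/8):115/16,W:115/16)

step 1: merge (V,Z) at d=7, Q=-209; branch lengths V→95/6, Z→-53/6; new cluster VZ
  updated: d(D,VZ)=39, d(VZ,W)=29, d(VZ,Y)=59/2
step 2: merge (D,Y) at d=27, Q=-273/2; branch lengths D→123/8, Y→93/8; new cluster DY
  updated: d(DY,VZ)=83/4, d(DY,W)=41/2
step 3: merge (DY,VZ) at d=83/4, Q=-281/4; branch lengths DY→49/8, VZ→117/8; new cluster DVYZ
  updated: d(DVYZ,W)=115/8
step 4: merge (DVYZ,W) at d=115/8; branch lengths DVYZ→115/16, W→115/16; new cluster DVWYZ
final tree: (((D:123/8,Y:93/8):49/8,(V:95/6,Z:-53/6):117/8):115/16,W:115/16)
total length: 553/8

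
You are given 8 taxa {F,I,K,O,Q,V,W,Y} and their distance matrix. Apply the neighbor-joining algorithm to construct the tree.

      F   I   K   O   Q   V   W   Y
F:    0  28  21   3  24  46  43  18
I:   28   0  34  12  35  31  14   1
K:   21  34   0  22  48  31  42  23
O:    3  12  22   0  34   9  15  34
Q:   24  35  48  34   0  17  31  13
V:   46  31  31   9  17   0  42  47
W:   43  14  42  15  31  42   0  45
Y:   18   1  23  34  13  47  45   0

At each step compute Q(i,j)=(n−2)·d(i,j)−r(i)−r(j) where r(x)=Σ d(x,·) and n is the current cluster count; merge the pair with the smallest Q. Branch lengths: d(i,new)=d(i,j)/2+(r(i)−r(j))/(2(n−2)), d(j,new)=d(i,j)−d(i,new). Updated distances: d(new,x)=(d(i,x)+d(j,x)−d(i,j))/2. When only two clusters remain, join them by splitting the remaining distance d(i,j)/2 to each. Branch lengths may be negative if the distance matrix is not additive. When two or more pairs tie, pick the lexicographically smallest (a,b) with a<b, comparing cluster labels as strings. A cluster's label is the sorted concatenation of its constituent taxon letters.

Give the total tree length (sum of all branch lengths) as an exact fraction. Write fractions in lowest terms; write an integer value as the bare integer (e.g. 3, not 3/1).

1. join I+Y (d=1, Q=-330) ⇒ IY; edges |I|=-5/3, |Y|=8/3
  updated: d(F,IY)=45/2, d(IY,K)=28, d(IY,O)=45/2, d(IY,Q)=47/2, d(IY,V)=77/2, d(IY,W)=29
2. join Q+V (d=17, Q=-276) ⇒ QV; edges |Q|=79/10, |V|=91/10
  updated: d(F,QV)=53/2, d(IY,QV)=45/2, d(K,QV)=31, d(O,QV)=13, d(QV,W)=28
3. join F+O (d=3, Q=-359/2) ⇒ FO; edges |F|=105/16, |O|=-57/16
  updated: d(FO,IY)=21, d(FO,K)=20, d(FO,QV)=73/4, d(FO,W)=55/2
4. join FO+K (d=20, Q=-591/4) ⇒ FKO; edges |FO|=103/24, |K|=377/24
  updated: d(FKO,IY)=29/2, d(FKO,QV)=117/8, d(FKO,W)=99/4
5. join FKO+IY (d=29/2, Q=-727/8) ⇒ FIKOY; edges |FKO|=135/32, |IY|=329/32
  updated: d(FIKOY,QV)=181/16, d(FIKOY,W)=157/8
6. join FIKOY+QV (d=181/16, Q=-943/16) ⇒ FIKOQVY; edges |FIKOY|=47/32, |QV|=315/32
  updated: d(FIKOQVY,W)=581/32
7. join FIKOQVY+W (d=581/32) ⇒ FIKOQVWY; edges |FIKOQVY|=581/64, |W|=581/64
final tree: (((((F:105/16,O:-57/16):103/24,K:377/24):135/32,(I:-5/3,Y:8/3):329/32):47/32,(Q:79/10,V:91/10):315/32):581/64,W:581/64)
total length: 2719/32

2719/32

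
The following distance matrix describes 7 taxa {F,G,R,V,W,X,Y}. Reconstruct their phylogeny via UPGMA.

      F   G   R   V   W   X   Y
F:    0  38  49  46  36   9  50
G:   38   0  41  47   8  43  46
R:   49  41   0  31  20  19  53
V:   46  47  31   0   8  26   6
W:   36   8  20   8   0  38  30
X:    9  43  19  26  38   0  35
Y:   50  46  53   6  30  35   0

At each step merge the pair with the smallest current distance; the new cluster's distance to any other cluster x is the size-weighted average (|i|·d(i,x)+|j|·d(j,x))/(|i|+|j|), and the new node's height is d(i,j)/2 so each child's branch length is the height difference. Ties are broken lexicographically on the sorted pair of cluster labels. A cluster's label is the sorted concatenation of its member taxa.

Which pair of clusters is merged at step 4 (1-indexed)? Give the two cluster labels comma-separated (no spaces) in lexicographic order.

iteration 1: select V,Y (d=6); attach at lengths (3, 3); label the merged cluster VY
  updated: d(F,VY)=48, d(G,VY)=93/2, d(R,VY)=42, d(VY,W)=19, d(VY,X)=61/2
iteration 2: select G,W (d=8); attach at lengths (4, 4); label the merged cluster GW
  updated: d(F,GW)=37, d(GW,R)=61/2, d(GW,VY)=131/4, d(GW,X)=81/2
iteration 3: select F,X (d=9); attach at lengths (9/2, 9/2); label the merged cluster FX
  updated: d(FX,GW)=155/4, d(FX,R)=34, d(FX,VY)=157/4
iteration 4: select GW,R (d=61/2); attach at lengths (45/4, 61/4); label the merged cluster GRW
  updated: d(FX,GRW)=223/6, d(GRW,VY)=215/6
iteration 5: select GRW,VY (d=215/6); attach at lengths (8/3, 179/12); label the merged cluster GRVWY
  updated: d(FX,GRVWY)=38
iteration 6: select FX,GRVWY (d=38); attach at lengths (29/2, 13/12); label the merged cluster FGRVWXY
final tree: ((F:9/2,X:9/2):29/2,(((G:4,W:4):45/4,R:61/4):8/3,(V:3,Y:3):179/12):13/12)
total length: 248/3

GW,R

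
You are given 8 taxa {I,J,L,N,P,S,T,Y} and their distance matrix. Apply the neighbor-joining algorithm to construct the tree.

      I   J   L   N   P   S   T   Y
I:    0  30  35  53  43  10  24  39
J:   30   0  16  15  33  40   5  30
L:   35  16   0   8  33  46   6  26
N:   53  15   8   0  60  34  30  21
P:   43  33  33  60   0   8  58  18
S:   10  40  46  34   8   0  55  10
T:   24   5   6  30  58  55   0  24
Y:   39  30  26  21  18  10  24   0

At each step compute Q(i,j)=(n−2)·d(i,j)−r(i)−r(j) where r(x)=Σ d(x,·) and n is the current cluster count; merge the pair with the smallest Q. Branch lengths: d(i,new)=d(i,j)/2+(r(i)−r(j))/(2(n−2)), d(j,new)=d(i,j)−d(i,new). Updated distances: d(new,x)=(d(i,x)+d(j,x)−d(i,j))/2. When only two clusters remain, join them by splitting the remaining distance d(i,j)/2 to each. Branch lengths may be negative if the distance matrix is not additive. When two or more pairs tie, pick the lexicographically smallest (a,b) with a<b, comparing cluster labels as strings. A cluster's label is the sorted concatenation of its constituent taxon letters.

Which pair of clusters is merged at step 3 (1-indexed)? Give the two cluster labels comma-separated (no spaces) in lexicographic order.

I,PSY

1. join P+S (d=8, Q=-408) ⇒ PS; edges |P|=49/6, |S|=-1/6
  updated: d(I,PS)=45/2, d(J,PS)=65/2, d(L,PS)=71/2, d(N,PS)=43, d(PS,T)=105/2, d(PS,Y)=10
2. join PS+Y (d=10, Q=-296) ⇒ PSY; edges |PS|=48/5, |Y|=2/5
  updated: d(I,PSY)=103/4, d(J,PSY)=105/4, d(L,PSY)=103/4, d(N,PSY)=27, d(PSY,T)=133/4
3. join I+PSY (d=103/4, Q=-811/4) ⇒ IPSY; edges |I|=531/32, |PSY|=293/32
  updated: d(IPSY,J)=61/4, d(IPSY,L)=35/2, d(IPSY,N)=217/8, d(IPSY,T)=63/4
4. join L+N (d=8, Q=-829/8) ⇒ LN; edges |L|=-23/16, |N|=151/16
  updated: d(IPSY,LN)=293/16, d(J,LN)=23/2, d(LN,T)=14
5. join IPSY+LN (d=293/16, Q=-113/2) ⇒ ILNPSY; edges |IPSY|=337/32, |LN|=249/32
  updated: d(ILNPSY,J)=135/32, d(ILNPSY,T)=183/32
6. join ILNPSY+J (d=135/32, Q=-239/16) ⇒ IJLNPSY; edges |ILNPSY|=79/32, |J|=7/4
  updated: d(IJLNPSY,T)=13/4
7. join IJLNPSY+T (d=13/4) ⇒ IJLNPSTY; edges |IJLNPSY|=13/8, |T|=13/8
final tree: ((((I:531/32,((P:49/6,S:-1/6):48/5,Y:2/5):293/32):337/32,(L:-23/16,N:151/16):249/32):79/32,J:7/4):13/8,T:13/8)
total length: 2481/32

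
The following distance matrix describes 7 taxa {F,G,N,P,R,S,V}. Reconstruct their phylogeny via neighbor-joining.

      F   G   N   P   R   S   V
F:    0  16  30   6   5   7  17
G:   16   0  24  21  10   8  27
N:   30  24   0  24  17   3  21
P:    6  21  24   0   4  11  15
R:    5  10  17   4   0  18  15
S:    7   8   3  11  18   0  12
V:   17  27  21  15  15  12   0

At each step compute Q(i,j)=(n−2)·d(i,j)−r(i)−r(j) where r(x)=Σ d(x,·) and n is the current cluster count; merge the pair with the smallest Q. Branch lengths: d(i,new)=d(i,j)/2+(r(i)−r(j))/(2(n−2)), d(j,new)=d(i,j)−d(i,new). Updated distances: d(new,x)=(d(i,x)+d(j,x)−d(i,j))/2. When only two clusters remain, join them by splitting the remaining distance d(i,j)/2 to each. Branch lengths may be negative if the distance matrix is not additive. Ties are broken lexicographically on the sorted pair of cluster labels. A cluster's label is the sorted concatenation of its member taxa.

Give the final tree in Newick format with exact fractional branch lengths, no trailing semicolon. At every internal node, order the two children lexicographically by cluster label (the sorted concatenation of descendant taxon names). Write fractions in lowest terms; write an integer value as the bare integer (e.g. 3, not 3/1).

1. join N+S (d=3, Q=-163) ⇒ NS; edges |N|=15/2, |S|=-9/2
  updated: d(F,NS)=17, d(G,NS)=29/2, d(NS,P)=16, d(NS,R)=16, d(NS,V)=15
2. join G+NS (d=29/2, Q=-109) ⇒ GNS; edges |G|=17/2, |NS|=6
  updated: d(F,GNS)=37/4, d(GNS,P)=45/4, d(GNS,R)=23/4, d(GNS,V)=55/4
3. join GNS+V (d=55/4, Q=-119/2) ⇒ GNSV; edges |GNS|=41/12, |V|=31/3
  updated: d(F,GNSV)=25/4, d(GNSV,P)=25/4, d(GNSV,R)=7/2
4. join F+P (d=6, Q=-43/2) ⇒ FP; edges |F|=13/4, |P|=11/4
  updated: d(FP,GNSV)=13/4, d(FP,R)=3/2
5. join FP+GNSV (d=13/4, Q=-33/4) ⇒ FGNPSV; edges |FP|=5/8, |GNSV|=21/8
  updated: d(FGNPSV,R)=7/8
6. join FGNPSV+R (d=7/8) ⇒ FGNPRSV; edges |FGNPSV|=7/16, |R|=7/16
final tree: (((F:13/4,P:11/4):5/8,((G:17/2,(N:15/2,S:-9/2):6):41/12,V:31/3):21/8):7/16,R:7/16)
total length: 331/8

(((F:13/4,P:11/4):5/8,((G:17/2,(N:15/2,S:-9/2):6):41/12,V:31/3):21/8):7/16,R:7/16)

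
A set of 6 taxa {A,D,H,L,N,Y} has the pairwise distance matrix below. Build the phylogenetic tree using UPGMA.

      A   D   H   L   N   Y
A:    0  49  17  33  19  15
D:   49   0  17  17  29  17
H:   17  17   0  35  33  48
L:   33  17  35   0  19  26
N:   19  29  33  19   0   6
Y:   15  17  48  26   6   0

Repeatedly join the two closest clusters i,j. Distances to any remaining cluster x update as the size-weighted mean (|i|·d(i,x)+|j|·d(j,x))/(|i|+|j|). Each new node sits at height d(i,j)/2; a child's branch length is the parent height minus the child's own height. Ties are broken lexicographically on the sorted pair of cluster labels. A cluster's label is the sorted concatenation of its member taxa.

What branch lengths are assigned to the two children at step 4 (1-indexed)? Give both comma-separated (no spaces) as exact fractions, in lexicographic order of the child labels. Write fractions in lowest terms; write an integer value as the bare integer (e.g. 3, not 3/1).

23/8,67/8

1. join N+Y (d=6) ⇒ NY; edges |N|=3, |Y|=3
  updated: d(A,NY)=17, d(D,NY)=23, d(H,NY)=81/2, d(L,NY)=45/2
2. join A+H (d=17) ⇒ AH; edges |A|=17/2, |H|=17/2
  updated: d(AH,D)=33, d(AH,L)=34, d(AH,NY)=115/4
3. join D+L (d=17) ⇒ DL; edges |D|=17/2, |L|=17/2
  updated: d(AH,DL)=67/2, d(DL,NY)=91/4
4. join DL+NY (d=91/4) ⇒ DLNY; edges |DL|=23/8, |NY|=67/8
  updated: d(AH,DLNY)=249/8
5. join AH+DLNY (d=249/8) ⇒ ADHLNY; edges |AH|=113/16, |DLNY|=67/16
final tree: ((A:17/2,H:17/2):113/16,((D:17/2,L:17/2):23/8,(N:3,Y:3):67/8):67/16)
total length: 125/2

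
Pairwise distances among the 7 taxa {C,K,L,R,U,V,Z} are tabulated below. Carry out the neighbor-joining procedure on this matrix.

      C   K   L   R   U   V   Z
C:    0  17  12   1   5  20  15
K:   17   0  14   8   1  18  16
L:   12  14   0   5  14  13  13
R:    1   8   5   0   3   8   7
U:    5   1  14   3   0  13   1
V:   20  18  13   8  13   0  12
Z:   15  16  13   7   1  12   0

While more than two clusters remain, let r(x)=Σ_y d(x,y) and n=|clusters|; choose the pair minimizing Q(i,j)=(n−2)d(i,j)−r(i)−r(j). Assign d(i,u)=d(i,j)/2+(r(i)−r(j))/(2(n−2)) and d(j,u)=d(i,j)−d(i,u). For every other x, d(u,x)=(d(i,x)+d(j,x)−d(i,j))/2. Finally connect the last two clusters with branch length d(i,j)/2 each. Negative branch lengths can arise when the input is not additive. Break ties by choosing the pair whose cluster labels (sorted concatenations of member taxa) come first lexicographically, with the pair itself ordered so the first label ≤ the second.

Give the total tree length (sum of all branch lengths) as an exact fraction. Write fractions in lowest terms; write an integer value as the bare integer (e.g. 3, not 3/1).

925/32

step 1: merge (K,U) at d=1, Q=-106; branch lengths K→21/5, U→-16/5; new cluster KU
  updated: d(C,KU)=21/2, d(KU,L)=27/2, d(KU,R)=5, d(KU,V)=15, d(KU,Z)=8
step 2: merge (C,R) at d=1, Q=-161/2; branch lengths C→73/16, R→-57/16; new cluster CR
  updated: d(CR,KU)=29/4, d(CR,L)=8, d(CR,V)=27/2, d(CR,Z)=21/2
step 3: merge (KU,Z) at d=8, Q=-253/4; branch lengths KU→97/24, Z→95/24; new cluster KUZ
  updated: d(CR,KUZ)=39/8, d(KUZ,L)=37/4, d(KUZ,V)=19/2
step 4: merge (CR,L) at d=8, Q=-325/8; branch lengths CR→97/32, L→159/32; new cluster CLR
  updated: d(CLR,KUZ)=49/16, d(CLR,V)=37/4
step 5: merge (CLR,KUZ) at d=49/16, Q=-349/16; branch lengths CLR→45/32, KUZ→53/32; new cluster CKLRUZ
  updated: d(CKLRUZ,V)=251/32
step 6: merge (CKLRUZ,V) at d=251/32; branch lengths CKLRUZ→251/64, V→251/64; new cluster CKLRUVZ
final tree: ((((C:73/16,R:-57/16):97/32,L:159/32):45/32,((K:21/5,U:-16/5):97/24,Z:95/24):53/32):251/64,V:251/64)
total length: 925/32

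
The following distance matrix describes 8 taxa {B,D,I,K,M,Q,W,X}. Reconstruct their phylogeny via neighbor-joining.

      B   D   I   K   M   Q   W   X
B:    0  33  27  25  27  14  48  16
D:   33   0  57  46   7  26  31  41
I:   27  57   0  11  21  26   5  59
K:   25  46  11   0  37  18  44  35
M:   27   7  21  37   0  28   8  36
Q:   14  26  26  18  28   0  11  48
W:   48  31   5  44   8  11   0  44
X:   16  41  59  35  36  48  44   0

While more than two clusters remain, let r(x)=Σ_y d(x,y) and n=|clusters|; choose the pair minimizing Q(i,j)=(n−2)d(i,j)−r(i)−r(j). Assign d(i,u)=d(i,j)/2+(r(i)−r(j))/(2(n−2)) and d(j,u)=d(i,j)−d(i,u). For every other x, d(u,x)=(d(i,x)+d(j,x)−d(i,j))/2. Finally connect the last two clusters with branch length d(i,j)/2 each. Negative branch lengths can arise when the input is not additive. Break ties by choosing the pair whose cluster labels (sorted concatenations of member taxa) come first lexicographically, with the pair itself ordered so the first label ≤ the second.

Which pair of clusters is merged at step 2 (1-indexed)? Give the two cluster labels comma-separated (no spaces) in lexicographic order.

step 1: merge (B,X) at d=16, Q=-373; branch lengths B→7/12, X→185/12; new cluster BX
  updated: d(BX,D)=29, d(BX,I)=35, d(BX,K)=22, d(BX,M)=47/2, d(BX,Q)=23, d(BX,W)=38
step 2: merge (D,M) at d=7, Q=-571/2; branch lengths D→213/20, M→-73/20; new cluster DM
  updated: d(BX,DM)=91/4, d(DM,I)=71/2, d(DM,K)=38, d(DM,Q)=47/2, d(DM,W)=16
step 3: merge (I,W) at d=5, Q=-413/2; branch lengths I→37/16, W→43/16; new cluster IW
  updated: d(BX,IW)=34, d(DM,IW)=93/4, d(IW,K)=25, d(IW,Q)=16
step 4: merge (BX,DM) at d=91/4, Q=-141; branch lengths BX→125/12, DM→37/3; new cluster BDMX
  updated: d(BDMX,IW)=69/4, d(BDMX,K)=149/8, d(BDMX,Q)=95/8
step 5: merge (BDMX,K) at d=149/8, Q=-577/8; branch lengths BDMX→187/32, K→409/32; new cluster BDKMX
  updated: d(BDKMX,IW)=189/16, d(BDKMX,Q)=45/8
step 6: merge (BDKMX,IW) at d=189/16, Q=-535/16; branch lengths BDKMX→23/32, IW→355/32; new cluster BDIKMWX
  updated: d(BDIKMWX,Q)=157/32
step 7: merge (BDIKMWX,Q) at d=157/32; branch lengths BDIKMWX→157/64, Q→157/64; new cluster BDIKMQWX
final tree: (((((B:7/12,X:185/12):125/12,(D:213/20,M:-73/20):37/3):187/32,K:409/32):23/32,(I:37/16,W:43/16):355/32):157/64,Q:157/64)
total length: 2755/32

D,M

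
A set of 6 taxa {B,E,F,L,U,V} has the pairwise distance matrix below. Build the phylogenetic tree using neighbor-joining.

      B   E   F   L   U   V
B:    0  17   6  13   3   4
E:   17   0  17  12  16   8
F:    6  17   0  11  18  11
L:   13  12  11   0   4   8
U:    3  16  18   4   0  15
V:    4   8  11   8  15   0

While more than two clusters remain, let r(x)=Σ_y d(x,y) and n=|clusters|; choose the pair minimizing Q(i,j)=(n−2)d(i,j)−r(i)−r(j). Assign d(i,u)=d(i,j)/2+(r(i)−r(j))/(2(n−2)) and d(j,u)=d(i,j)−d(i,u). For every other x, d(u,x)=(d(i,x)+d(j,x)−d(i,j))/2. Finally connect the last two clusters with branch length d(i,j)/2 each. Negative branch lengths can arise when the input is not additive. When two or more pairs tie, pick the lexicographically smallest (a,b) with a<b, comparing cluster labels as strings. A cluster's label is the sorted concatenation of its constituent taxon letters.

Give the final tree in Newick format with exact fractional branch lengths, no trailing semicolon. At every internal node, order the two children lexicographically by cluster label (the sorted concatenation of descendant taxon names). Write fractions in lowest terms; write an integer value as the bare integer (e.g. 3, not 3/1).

(((B:1/2,F:11/2):19/8,(E:91/12,V:5/12):23/8):31/16,(L:1,U:3):31/16)

step 1: merge (L,U) at d=4, Q=-88; branch lengths L→1, U→3; new cluster LU
  updated: d(B,LU)=6, d(E,LU)=12, d(F,LU)=25/2, d(LU,V)=19/2
step 2: merge (E,V) at d=8, Q=-125/2; branch lengths E→91/12, V→5/12; new cluster EV
  updated: d(B,EV)=13/2, d(EV,F)=10, d(EV,LU)=27/4
step 3: merge (B,F) at d=6, Q=-35; branch lengths B→1/2, F→11/2; new cluster BF
  updated: d(BF,EV)=21/4, d(BF,LU)=25/4
step 4: merge (BF,EV) at d=21/4, Q=-73/4; branch lengths BF→19/8, EV→23/8; new cluster BEFV
  updated: d(BEFV,LU)=31/8
step 5: merge (BEFV,LU) at d=31/8; branch lengths BEFV→31/16, LU→31/16; new cluster BEFLUV
final tree: (((B:1/2,F:11/2):19/8,(E:91/12,V:5/12):23/8):31/16,(L:1,U:3):31/16)
total length: 217/8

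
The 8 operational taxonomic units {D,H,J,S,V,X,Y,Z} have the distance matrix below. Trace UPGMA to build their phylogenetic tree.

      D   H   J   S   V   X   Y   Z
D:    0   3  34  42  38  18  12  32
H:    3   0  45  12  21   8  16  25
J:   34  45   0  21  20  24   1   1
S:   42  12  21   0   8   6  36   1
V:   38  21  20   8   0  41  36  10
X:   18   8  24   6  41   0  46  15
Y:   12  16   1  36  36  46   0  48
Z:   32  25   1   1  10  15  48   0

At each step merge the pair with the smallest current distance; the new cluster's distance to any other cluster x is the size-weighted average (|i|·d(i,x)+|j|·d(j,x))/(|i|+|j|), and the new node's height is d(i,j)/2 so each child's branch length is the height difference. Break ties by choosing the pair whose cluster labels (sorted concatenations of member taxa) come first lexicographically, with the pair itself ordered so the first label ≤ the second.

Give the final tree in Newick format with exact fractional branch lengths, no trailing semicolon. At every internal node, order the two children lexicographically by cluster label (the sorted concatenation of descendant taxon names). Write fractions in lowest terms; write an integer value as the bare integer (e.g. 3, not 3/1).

((((D:3/2,H:3/2):5,X:13/2):115/18,((S:1/2,Z:1/2):4,V:9/2):151/18):89/72,(J:1/2,Y:1/2):109/8)

1. join J+Y (d=1) ⇒ JY; edges |J|=1/2, |Y|=1/2
  updated: d(D,JY)=23, d(H,JY)=61/2, d(JY,S)=57/2, d(JY,V)=28, d(JY,X)=35, d(JY,Z)=49/2
2. join S+Z (d=1) ⇒ SZ; edges |S|=1/2, |Z|=1/2
  updated: d(D,SZ)=37, d(H,SZ)=37/2, d(JY,SZ)=53/2, d(SZ,V)=9, d(SZ,X)=21/2
3. join D+H (d=3) ⇒ DH; edges |D|=3/2, |H|=3/2
  updated: d(DH,JY)=107/4, d(DH,SZ)=111/4, d(DH,V)=59/2, d(DH,X)=13
4. join SZ+V (d=9) ⇒ SVZ; edges |SZ|=4, |V|=9/2
  updated: d(DH,SVZ)=85/3, d(JY,SVZ)=27, d(SVZ,X)=62/3
5. join DH+X (d=13) ⇒ DHX; edges |DH|=5, |X|=13/2
  updated: d(DHX,JY)=59/2, d(DHX,SVZ)=232/9
6. join DHX+SVZ (d=232/9) ⇒ DHSVXZ; edges |DHX|=115/18, |SVZ|=151/18
  updated: d(DHSVXZ,JY)=113/4
7. join DHSVXZ+JY (d=113/4) ⇒ DHJSVXYZ; edges |DHSVXZ|=89/72, |JY|=109/8
final tree: ((((D:3/2,H:3/2):5,X:13/2):115/18,((S:1/2,Z:1/2):4,V:9/2):151/18):89/72,(J:1/2,Y:1/2):109/8)
total length: 1967/36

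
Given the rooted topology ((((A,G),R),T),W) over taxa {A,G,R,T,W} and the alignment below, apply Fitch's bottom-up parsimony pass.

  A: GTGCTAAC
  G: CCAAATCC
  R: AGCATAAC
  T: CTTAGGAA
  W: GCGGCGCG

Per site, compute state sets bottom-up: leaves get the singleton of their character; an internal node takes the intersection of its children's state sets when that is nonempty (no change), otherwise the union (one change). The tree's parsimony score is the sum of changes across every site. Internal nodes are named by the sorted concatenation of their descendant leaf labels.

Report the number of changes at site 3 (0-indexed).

[col 0] AG: children A:{G}, G:{C} ∪→ {C,G}; cost 1
[col 0] AGR: children AG:{C,G}, R:{A} ∪→ {A,C,G}; cost 1
[col 0] AGRT: children AGR:{A,C,G}, T:{C} ∩→ {C}; cost 0
[col 0] AGRTW: children AGRT:{C}, W:{G} ∪→ {C,G}; cost 1
[col 1] AG: children A:{T}, G:{C} ∪→ {C,T}; cost 1
[col 1] AGR: children AG:{C,T}, R:{G} ∪→ {C,G,T}; cost 1
[col 1] AGRT: children AGR:{C,G,T}, T:{T} ∩→ {T}; cost 0
[col 1] AGRTW: children AGRT:{T}, W:{C} ∪→ {C,T}; cost 1
[col 2] AG: children A:{G}, G:{A} ∪→ {A,G}; cost 1
[col 2] AGR: children AG:{A,G}, R:{C} ∪→ {A,C,G}; cost 1
[col 2] AGRT: children AGR:{A,C,G}, T:{T} ∪→ {A,C,G,T}; cost 1
[col 2] AGRTW: children AGRT:{A,C,G,T}, W:{G} ∩→ {G}; cost 0
[col 3] AG: children A:{C}, G:{A} ∪→ {A,C}; cost 1
[col 3] AGR: children AG:{A,C}, R:{A} ∩→ {A}; cost 0
[col 3] AGRT: children AGR:{A}, T:{A} ∩→ {A}; cost 0
[col 3] AGRTW: children AGRT:{A}, W:{G} ∪→ {A,G}; cost 1
[col 4] AG: children A:{T}, G:{A} ∪→ {A,T}; cost 1
[col 4] AGR: children AG:{A,T}, R:{T} ∩→ {T}; cost 0
[col 4] AGRT: children AGR:{T}, T:{G} ∪→ {G,T}; cost 1
[col 4] AGRTW: children AGRT:{G,T}, W:{C} ∪→ {C,G,T}; cost 1
[col 5] AG: children A:{A}, G:{T} ∪→ {A,T}; cost 1
[col 5] AGR: children AG:{A,T}, R:{A} ∩→ {A}; cost 0
[col 5] AGRT: children AGR:{A}, T:{G} ∪→ {A,G}; cost 1
[col 5] AGRTW: children AGRT:{A,G}, W:{G} ∩→ {G}; cost 0
[col 6] AG: children A:{A}, G:{C} ∪→ {A,C}; cost 1
[col 6] AGR: children AG:{A,C}, R:{A} ∩→ {A}; cost 0
[col 6] AGRT: children AGR:{A}, T:{A} ∩→ {A}; cost 0
[col 6] AGRTW: children AGRT:{A}, W:{C} ∪→ {A,C}; cost 1
[col 7] AG: children A:{C}, G:{C} ∩→ {C}; cost 0
[col 7] AGR: children AG:{C}, R:{C} ∩→ {C}; cost 0
[col 7] AGRT: children AGR:{C}, T:{A} ∪→ {A,C}; cost 1
[col 7] AGRTW: children AGRT:{A,C}, W:{G} ∪→ {A,C,G}; cost 1
per-site changes: [3, 3, 3, 2, 3, 2, 2, 2]; total = 20

2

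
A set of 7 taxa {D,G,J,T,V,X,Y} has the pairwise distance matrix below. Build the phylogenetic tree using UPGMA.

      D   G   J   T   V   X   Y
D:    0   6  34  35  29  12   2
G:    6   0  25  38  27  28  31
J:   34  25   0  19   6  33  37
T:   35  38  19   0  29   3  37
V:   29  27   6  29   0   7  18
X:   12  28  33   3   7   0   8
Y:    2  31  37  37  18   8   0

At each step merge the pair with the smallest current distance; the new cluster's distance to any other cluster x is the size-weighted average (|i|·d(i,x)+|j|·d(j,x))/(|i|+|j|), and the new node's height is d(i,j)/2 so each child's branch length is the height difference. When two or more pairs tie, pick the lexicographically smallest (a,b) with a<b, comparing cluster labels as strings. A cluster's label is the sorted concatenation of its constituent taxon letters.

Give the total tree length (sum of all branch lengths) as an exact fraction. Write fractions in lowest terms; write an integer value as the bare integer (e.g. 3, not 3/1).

step 1: merge (D,Y) at d=2; branch lengths D→1, Y→1; new cluster DY
  updated: d(DY,G)=37/2, d(DY,J)=71/2, d(DY,T)=36, d(DY,V)=47/2, d(DY,X)=10
step 2: merge (T,X) at d=3; branch lengths T→3/2, X→3/2; new cluster TX
  updated: d(DY,TX)=23, d(G,TX)=33, d(J,TX)=26, d(TX,V)=18
step 3: merge (J,V) at d=6; branch lengths J→3, V→3; new cluster JV
  updated: d(DY,JV)=59/2, d(G,JV)=26, d(JV,TX)=22
step 4: merge (DY,G) at d=37/2; branch lengths DY→33/4, G→37/4; new cluster DGY
  updated: d(DGY,JV)=85/3, d(DGY,TX)=79/3
step 5: merge (JV,TX) at d=22; branch lengths JV→8, TX→19/2; new cluster JTVX
  updated: d(DGY,JTVX)=82/3
step 6: merge (DGY,JTVX) at d=82/3; branch lengths DGY→53/12, JTVX→8/3; new cluster DGJTVXY
final tree: (((D:1,Y:1):33/4,G:37/4):53/12,((J:3,V:3):8,(T:3/2,X:3/2):19/2):8/3)
total length: 637/12

637/12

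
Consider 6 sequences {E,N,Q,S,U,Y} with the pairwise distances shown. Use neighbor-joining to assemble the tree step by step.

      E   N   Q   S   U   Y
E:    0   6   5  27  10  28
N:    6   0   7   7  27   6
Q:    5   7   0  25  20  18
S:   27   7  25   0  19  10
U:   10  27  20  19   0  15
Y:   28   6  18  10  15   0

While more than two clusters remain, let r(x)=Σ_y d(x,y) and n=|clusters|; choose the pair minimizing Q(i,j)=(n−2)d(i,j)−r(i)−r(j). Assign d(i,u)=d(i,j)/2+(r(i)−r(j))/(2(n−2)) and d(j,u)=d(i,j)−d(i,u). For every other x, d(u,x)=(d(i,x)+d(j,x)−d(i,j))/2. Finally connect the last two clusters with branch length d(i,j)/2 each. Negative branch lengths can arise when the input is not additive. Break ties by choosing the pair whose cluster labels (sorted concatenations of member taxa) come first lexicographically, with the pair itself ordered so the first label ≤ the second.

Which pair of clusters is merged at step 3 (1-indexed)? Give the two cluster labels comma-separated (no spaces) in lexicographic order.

step 1: merge (E,Q) at d=5, Q=-131; branch lengths E→21/8, Q→19/8; new cluster EQ
  updated: d(EQ,N)=4, d(EQ,S)=47/2, d(EQ,U)=25/2, d(EQ,Y)=41/2
step 2: merge (EQ,U) at d=25/2, Q=-193/2; branch lengths EQ→49/12, U→101/12; new cluster EQU
  updated: d(EQU,N)=37/4, d(EQU,S)=15, d(EQU,Y)=23/2
step 3: merge (EQU,Y) at d=23/2, Q=-161/4; branch lengths EQU→125/16, Y→59/16; new cluster EQUY
  updated: d(EQUY,N)=15/8, d(EQUY,S)=27/4
step 4: merge (EQUY,N) at d=15/8, Q=-125/8; branch lengths EQUY→13/16, N→17/16; new cluster ENQUY
  updated: d(ENQUY,S)=95/16
step 5: merge (ENQUY,S) at d=95/16; branch lengths ENQUY→95/32, S→95/32; new cluster ENQSUY
final tree: (((((E:21/8,Q:19/8):49/12,U:101/12):125/16,Y:59/16):13/16,N:17/16):95/32,S:95/32)
total length: 589/16

EQU,Y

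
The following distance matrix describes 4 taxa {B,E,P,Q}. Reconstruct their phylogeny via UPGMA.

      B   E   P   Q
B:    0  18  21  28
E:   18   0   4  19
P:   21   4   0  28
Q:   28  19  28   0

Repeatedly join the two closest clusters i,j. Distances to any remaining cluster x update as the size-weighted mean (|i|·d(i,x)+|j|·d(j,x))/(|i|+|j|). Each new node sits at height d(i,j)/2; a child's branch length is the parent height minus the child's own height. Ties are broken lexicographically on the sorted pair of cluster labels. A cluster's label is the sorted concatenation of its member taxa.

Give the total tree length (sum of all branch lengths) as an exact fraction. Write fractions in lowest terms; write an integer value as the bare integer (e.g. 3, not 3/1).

iteration 1: select E,P (d=4); attach at lengths (2, 2); label the merged cluster EP
  updated: d(B,EP)=39/2, d(EP,Q)=47/2
iteration 2: select B,EP (d=39/2); attach at lengths (39/4, 31/4); label the merged cluster BEP
  updated: d(BEP,Q)=25
iteration 3: select BEP,Q (d=25); attach at lengths (11/4, 25/2); label the merged cluster BEPQ
final tree: ((B:39/4,(E:2,P:2):31/4):11/4,Q:25/2)
total length: 147/4

147/4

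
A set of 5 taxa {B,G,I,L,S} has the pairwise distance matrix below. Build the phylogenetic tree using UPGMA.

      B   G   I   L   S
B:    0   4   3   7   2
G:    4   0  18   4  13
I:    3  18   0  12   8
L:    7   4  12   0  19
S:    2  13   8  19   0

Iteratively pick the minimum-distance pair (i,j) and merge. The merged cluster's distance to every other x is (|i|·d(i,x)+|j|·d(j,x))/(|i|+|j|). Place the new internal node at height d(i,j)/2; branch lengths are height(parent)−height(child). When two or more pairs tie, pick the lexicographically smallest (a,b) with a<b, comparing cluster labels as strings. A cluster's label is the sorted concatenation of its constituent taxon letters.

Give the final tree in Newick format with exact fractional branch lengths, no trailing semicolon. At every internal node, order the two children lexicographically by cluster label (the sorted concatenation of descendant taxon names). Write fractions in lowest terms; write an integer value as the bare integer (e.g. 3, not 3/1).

(((B:1,S:1):7/4,I:11/4):10/3,(G:2,L:2):49/12)

iteration 1: select B,S (d=2); attach at lengths (1, 1); label the merged cluster BS
  updated: d(BS,G)=17/2, d(BS,I)=11/2, d(BS,L)=13
iteration 2: select G,L (d=4); attach at lengths (2, 2); label the merged cluster GL
  updated: d(BS,GL)=43/4, d(GL,I)=15
iteration 3: select BS,I (d=11/2); attach at lengths (7/4, 11/4); label the merged cluster BIS
  updated: d(BIS,GL)=73/6
iteration 4: select BIS,GL (d=73/6); attach at lengths (10/3, 49/12); label the merged cluster BGILS
final tree: (((B:1,S:1):7/4,I:11/4):10/3,(G:2,L:2):49/12)
total length: 215/12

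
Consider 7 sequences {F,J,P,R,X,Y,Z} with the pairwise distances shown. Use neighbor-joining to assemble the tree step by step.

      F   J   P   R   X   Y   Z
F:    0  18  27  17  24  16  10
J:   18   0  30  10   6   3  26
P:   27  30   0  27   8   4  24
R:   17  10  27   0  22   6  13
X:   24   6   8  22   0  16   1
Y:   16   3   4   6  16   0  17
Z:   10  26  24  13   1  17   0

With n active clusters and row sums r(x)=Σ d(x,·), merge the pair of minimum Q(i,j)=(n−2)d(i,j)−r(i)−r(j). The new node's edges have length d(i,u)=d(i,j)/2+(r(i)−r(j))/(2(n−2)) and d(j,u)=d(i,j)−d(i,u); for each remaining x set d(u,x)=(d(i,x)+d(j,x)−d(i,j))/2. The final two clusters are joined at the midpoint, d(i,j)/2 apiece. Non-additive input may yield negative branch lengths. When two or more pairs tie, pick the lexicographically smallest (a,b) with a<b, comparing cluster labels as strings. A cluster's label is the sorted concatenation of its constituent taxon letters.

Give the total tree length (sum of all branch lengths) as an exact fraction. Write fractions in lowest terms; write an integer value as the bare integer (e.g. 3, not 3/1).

169/4

1. join X+Z (d=1, Q=-163) ⇒ XZ; edges |X|=-9/10, |Z|=19/10
  updated: d(F,XZ)=33/2, d(J,XZ)=31/2, d(P,XZ)=31/2, d(R,XZ)=17, d(XZ,Y)=16
2. join P+Y (d=4, Q=-265/2) ⇒ PY; edges |P|=149/16, |Y|=-85/16
  updated: d(F,PY)=39/2, d(J,PY)=29/2, d(PY,R)=29/2, d(PY,XZ)=55/4
3. join J+R (d=10, Q=-173/2) ⇒ JR; edges |J|=59/12, |R|=61/12
  updated: d(F,JR)=25/2, d(JR,PY)=19/2, d(JR,XZ)=45/4
4. join F+XZ (d=33/2, Q=-57) ⇒ FXZ; edges |F|=10, |XZ|=13/2
  updated: d(FXZ,JR)=29/8, d(FXZ,PY)=67/8
5. join FXZ+JR (d=29/8, Q=-43/2) ⇒ FJRXZ; edges |FXZ|=5/4, |JR|=19/8
  updated: d(FJRXZ,PY)=57/8
6. join FJRXZ+PY (d=57/8) ⇒ FJPRXYZ; edges |FJRXZ|=57/16, |PY|=57/16
final tree: (((F:10,(X:-9/10,Z:19/10):13/2):5/4,(J:59/12,R:61/12):19/8):57/16,(P:149/16,Y:-85/16):57/16)
total length: 169/4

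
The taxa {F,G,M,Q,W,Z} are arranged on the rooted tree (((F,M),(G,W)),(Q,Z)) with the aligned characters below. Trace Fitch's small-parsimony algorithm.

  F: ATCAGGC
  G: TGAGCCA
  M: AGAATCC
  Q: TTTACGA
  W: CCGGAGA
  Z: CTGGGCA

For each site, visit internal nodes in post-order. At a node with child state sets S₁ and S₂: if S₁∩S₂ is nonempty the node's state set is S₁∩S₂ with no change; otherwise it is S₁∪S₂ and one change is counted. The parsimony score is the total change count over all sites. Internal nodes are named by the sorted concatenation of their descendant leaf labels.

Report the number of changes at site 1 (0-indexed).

FM@0: {A} ∩ {A} = {A} (intersection, +0)
GW@0: {T} ∪ {C} = {C,T} (union, +1)
FGMW@0: {A} ∪ {C,T} = {A,C,T} (union, +1)
QZ@0: {T} ∪ {C} = {C,T} (union, +1)
FGMQWZ@0: {A,C,T} ∩ {C,T} = {C,T} (intersection, +0)
FM@1: {T} ∪ {G} = {G,T} (union, +1)
GW@1: {G} ∪ {C} = {C,G} (union, +1)
FGMW@1: {G,T} ∩ {C,G} = {G} (intersection, +0)
QZ@1: {T} ∩ {T} = {T} (intersection, +0)
FGMQWZ@1: {G} ∪ {T} = {G,T} (union, +1)
FM@2: {C} ∪ {A} = {A,C} (union, +1)
GW@2: {A} ∪ {G} = {A,G} (union, +1)
FGMW@2: {A,C} ∩ {A,G} = {A} (intersection, +0)
QZ@2: {T} ∪ {G} = {G,T} (union, +1)
FGMQWZ@2: {A} ∪ {G,T} = {A,G,T} (union, +1)
FM@3: {A} ∩ {A} = {A} (intersection, +0)
GW@3: {G} ∩ {G} = {G} (intersection, +0)
FGMW@3: {A} ∪ {G} = {A,G} (union, +1)
QZ@3: {A} ∪ {G} = {A,G} (union, +1)
FGMQWZ@3: {A,G} ∩ {A,G} = {A,G} (intersection, +0)
FM@4: {G} ∪ {T} = {G,T} (union, +1)
GW@4: {C} ∪ {A} = {A,C} (union, +1)
FGMW@4: {G,T} ∪ {A,C} = {A,C,G,T} (union, +1)
QZ@4: {C} ∪ {G} = {C,G} (union, +1)
FGMQWZ@4: {A,C,G,T} ∩ {C,G} = {C,G} (intersection, +0)
FM@5: {G} ∪ {C} = {C,G} (union, +1)
GW@5: {C} ∪ {G} = {C,G} (union, +1)
FGMW@5: {C,G} ∩ {C,G} = {C,G} (intersection, +0)
QZ@5: {G} ∪ {C} = {C,G} (union, +1)
FGMQWZ@5: {C,G} ∩ {C,G} = {C,G} (intersection, +0)
FM@6: {C} ∩ {C} = {C} (intersection, +0)
GW@6: {A} ∩ {A} = {A} (intersection, +0)
FGMW@6: {C} ∪ {A} = {A,C} (union, +1)
QZ@6: {A} ∩ {A} = {A} (intersection, +0)
FGMQWZ@6: {A,C} ∩ {A} = {A} (intersection, +0)
per-site changes: [3, 3, 4, 2, 4, 3, 1]; total = 20

3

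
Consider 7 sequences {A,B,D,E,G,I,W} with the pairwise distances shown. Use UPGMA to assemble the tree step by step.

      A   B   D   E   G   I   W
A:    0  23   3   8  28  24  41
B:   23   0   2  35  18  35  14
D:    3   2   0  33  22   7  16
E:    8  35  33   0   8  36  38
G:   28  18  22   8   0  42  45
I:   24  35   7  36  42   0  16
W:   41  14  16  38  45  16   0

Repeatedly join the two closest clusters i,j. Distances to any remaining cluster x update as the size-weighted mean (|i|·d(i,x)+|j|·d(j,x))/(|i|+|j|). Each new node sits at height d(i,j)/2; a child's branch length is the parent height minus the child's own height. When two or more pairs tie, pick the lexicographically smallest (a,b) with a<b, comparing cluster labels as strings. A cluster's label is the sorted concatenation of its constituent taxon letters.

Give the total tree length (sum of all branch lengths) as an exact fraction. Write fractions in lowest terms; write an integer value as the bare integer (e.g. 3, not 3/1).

367/6

step 1: merge (B,D) at d=2; branch lengths B→1, D→1; new cluster BD
  updated: d(A,BD)=13, d(BD,E)=34, d(BD,G)=20, d(BD,I)=21, d(BD,W)=15
step 2: merge (A,E) at d=8; branch lengths A→4, E→4; new cluster AE
  updated: d(AE,BD)=47/2, d(AE,G)=18, d(AE,I)=30, d(AE,W)=79/2
step 3: merge (BD,W) at d=15; branch lengths BD→13/2, W→15/2; new cluster BDW
  updated: d(AE,BDW)=173/6, d(BDW,G)=85/3, d(BDW,I)=58/3
step 4: merge (AE,G) at d=18; branch lengths AE→5, G→9; new cluster AEG
  updated: d(AEG,BDW)=86/3, d(AEG,I)=34
step 5: merge (BDW,I) at d=58/3; branch lengths BDW→13/6, I→29/3; new cluster BDIW
  updated: d(AEG,BDIW)=30
step 6: merge (AEG,BDIW) at d=30; branch lengths AEG→6, BDIW→16/3; new cluster ABDEGIW
final tree: (((A:4,E:4):5,G:9):6,(((B:1,D:1):13/2,W:15/2):13/6,I:29/3):16/3)
total length: 367/6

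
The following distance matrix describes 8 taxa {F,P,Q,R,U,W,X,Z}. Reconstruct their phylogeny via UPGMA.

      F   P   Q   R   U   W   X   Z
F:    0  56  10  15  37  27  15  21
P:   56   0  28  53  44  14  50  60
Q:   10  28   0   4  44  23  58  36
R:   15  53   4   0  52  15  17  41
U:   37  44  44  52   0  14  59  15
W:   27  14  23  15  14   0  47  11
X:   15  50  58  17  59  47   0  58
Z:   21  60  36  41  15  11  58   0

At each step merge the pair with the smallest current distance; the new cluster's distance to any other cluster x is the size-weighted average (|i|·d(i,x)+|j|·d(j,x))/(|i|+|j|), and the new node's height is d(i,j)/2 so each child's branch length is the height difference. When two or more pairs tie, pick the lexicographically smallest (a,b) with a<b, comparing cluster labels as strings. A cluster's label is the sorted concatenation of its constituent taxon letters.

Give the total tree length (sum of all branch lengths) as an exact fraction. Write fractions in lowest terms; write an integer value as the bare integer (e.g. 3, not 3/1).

step 1: merge (Q,R) at d=4; branch lengths Q→2, R→2; new cluster QR
  updated: d(F,QR)=25/2, d(P,QR)=81/2, d(QR,U)=48, d(QR,W)=19, d(QR,X)=75/2, d(QR,Z)=77/2
step 2: merge (W,Z) at d=11; branch lengths W→11/2, Z→11/2; new cluster WZ
  updated: d(F,WZ)=24, d(P,WZ)=37, d(QR,WZ)=115/4, d(U,WZ)=29/2, d(WZ,X)=105/2
step 3: merge (F,QR) at d=25/2; branch lengths F→25/4, QR→17/4; new cluster FQR
  updated: d(FQR,P)=137/3, d(FQR,U)=133/3, d(FQR,WZ)=163/6, d(FQR,X)=30
step 4: merge (U,WZ) at d=29/2; branch lengths U→29/4, WZ→7/4; new cluster UWZ
  updated: d(FQR,UWZ)=296/9, d(P,UWZ)=118/3, d(UWZ,X)=164/3
step 5: merge (FQR,X) at d=30; branch lengths FQR→35/4, X→15; new cluster FQRX
  updated: d(FQRX,P)=187/4, d(FQRX,UWZ)=115/3
step 6: merge (FQRX,UWZ) at d=115/3; branch lengths FQRX→25/6, UWZ→143/12; new cluster FQRUWXZ
  updated: d(FQRUWXZ,P)=305/7
step 7: merge (FQRUWXZ,P) at d=305/7; branch lengths FQRUWXZ→55/21, P→305/14; new cluster FPQRUWXZ
final tree: ((((F:25/4,(Q:2,R:2):17/4):35/4,X:15):25/6,(U:29/4,(W:11/2,Z:11/2):7/4):143/12):55/21,P:305/14)
total length: 4147/42

4147/42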